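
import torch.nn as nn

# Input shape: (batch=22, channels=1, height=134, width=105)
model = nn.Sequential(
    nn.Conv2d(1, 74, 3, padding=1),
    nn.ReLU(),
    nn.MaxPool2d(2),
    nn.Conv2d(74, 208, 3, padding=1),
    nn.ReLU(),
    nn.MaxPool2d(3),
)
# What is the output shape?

Input shape: (22, 1, 134, 105)
  -> after first Conv2d: (22, 74, 134, 105)
  -> after first MaxPool2d: (22, 74, 67, 52)
  -> after second Conv2d: (22, 208, 67, 52)
Output shape: (22, 208, 22, 17)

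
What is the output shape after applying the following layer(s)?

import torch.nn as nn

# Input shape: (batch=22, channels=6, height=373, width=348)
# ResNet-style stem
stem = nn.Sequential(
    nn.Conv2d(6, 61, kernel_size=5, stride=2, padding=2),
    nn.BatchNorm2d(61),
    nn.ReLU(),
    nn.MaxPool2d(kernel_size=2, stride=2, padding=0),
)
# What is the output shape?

Input shape: (22, 6, 373, 348)
  -> after Conv2d 5x5 stride=2: (22, 61, 187, 174)
Output shape: (22, 61, 93, 87)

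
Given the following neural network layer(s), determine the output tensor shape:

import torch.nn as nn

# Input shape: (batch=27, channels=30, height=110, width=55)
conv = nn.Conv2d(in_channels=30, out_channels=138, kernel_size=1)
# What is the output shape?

Input shape: (27, 30, 110, 55)
Output shape: (27, 138, 110, 55)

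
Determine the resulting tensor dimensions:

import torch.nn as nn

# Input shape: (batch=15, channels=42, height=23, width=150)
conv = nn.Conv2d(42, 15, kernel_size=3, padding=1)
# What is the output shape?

Input shape: (15, 42, 23, 150)
Output shape: (15, 15, 23, 150)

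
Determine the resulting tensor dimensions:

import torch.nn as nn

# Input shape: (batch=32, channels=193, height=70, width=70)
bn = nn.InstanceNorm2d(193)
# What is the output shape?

Input shape: (32, 193, 70, 70)
Output shape: (32, 193, 70, 70)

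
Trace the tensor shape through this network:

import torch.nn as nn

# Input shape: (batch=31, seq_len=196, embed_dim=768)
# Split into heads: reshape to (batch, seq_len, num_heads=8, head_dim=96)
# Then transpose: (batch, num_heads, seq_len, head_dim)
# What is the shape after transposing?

Input shape: (31, 196, 768)
  -> after reshape: (31, 196, 8, 96)
Output shape: (31, 8, 196, 96)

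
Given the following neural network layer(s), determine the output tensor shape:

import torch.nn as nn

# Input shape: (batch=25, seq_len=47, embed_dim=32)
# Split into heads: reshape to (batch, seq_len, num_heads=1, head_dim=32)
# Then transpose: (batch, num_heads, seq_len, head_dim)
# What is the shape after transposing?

Input shape: (25, 47, 32)
  -> after reshape: (25, 47, 1, 32)
Output shape: (25, 1, 47, 32)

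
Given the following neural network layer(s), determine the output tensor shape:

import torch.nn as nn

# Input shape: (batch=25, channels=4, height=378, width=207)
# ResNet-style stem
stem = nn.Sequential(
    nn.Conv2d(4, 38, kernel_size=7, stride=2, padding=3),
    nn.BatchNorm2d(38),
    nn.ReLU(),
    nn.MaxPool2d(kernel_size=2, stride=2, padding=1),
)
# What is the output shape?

Input shape: (25, 4, 378, 207)
  -> after Conv2d 7x7 stride=2: (25, 38, 189, 104)
Output shape: (25, 38, 95, 53)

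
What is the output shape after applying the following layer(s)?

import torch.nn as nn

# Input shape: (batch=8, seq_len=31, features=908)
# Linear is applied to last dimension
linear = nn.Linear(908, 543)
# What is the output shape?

Input shape: (8, 31, 908)
Output shape: (8, 31, 543)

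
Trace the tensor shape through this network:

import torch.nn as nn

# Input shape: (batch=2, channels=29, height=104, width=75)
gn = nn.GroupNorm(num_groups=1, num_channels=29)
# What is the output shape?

Input shape: (2, 29, 104, 75)
Output shape: (2, 29, 104, 75)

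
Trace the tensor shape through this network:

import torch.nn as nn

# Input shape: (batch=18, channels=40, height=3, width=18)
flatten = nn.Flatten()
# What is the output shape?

Input shape: (18, 40, 3, 18)
Output shape: (18, 2160)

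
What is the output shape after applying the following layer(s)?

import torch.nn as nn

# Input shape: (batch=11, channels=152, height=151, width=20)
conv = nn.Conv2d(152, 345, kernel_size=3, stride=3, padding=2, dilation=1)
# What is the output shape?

Input shape: (11, 152, 151, 20)
Output shape: (11, 345, 51, 8)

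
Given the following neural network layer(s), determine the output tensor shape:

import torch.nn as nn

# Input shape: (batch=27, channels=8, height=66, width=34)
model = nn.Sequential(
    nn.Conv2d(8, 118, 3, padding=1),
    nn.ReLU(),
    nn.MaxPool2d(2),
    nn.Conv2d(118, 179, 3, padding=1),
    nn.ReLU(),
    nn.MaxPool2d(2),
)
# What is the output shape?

Input shape: (27, 8, 66, 34)
  -> after first Conv2d: (27, 118, 66, 34)
  -> after first MaxPool2d: (27, 118, 33, 17)
  -> after second Conv2d: (27, 179, 33, 17)
Output shape: (27, 179, 16, 8)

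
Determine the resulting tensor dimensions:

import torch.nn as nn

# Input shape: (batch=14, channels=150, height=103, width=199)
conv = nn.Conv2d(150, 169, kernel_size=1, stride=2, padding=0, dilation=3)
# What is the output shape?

Input shape: (14, 150, 103, 199)
Output shape: (14, 169, 52, 100)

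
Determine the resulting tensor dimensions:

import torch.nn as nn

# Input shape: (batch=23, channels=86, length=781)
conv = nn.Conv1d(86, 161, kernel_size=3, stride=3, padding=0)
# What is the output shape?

Input shape: (23, 86, 781)
Output shape: (23, 161, 260)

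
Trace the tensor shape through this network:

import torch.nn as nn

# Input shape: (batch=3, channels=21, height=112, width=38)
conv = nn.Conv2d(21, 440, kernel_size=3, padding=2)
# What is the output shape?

Input shape: (3, 21, 112, 38)
Output shape: (3, 440, 114, 40)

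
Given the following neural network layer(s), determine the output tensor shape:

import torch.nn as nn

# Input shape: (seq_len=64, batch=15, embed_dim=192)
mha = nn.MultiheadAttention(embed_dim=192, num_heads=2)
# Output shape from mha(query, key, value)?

Input shape: (64, 15, 192)
Output shape: (64, 15, 192)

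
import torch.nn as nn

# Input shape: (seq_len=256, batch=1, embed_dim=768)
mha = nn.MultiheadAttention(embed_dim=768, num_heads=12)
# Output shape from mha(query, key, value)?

Input shape: (256, 1, 768)
Output shape: (256, 1, 768)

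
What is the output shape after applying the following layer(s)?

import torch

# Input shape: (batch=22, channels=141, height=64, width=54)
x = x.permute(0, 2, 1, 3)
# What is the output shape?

Input shape: (22, 141, 64, 54)
Output shape: (22, 64, 141, 54)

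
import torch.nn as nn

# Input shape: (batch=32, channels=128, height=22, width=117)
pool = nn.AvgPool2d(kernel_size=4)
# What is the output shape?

Input shape: (32, 128, 22, 117)
Output shape: (32, 128, 5, 29)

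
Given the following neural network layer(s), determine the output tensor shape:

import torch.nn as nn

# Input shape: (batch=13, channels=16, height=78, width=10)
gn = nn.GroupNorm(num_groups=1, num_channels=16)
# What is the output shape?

Input shape: (13, 16, 78, 10)
Output shape: (13, 16, 78, 10)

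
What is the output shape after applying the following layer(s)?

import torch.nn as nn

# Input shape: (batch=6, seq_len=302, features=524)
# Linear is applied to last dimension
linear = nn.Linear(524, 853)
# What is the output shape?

Input shape: (6, 302, 524)
Output shape: (6, 302, 853)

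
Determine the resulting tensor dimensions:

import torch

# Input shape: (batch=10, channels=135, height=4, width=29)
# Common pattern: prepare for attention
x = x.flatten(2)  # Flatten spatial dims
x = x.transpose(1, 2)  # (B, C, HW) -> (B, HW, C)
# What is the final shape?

Input shape: (10, 135, 4, 29)
  -> after flatten(2): (10, 135, 116)
Output shape: (10, 116, 135)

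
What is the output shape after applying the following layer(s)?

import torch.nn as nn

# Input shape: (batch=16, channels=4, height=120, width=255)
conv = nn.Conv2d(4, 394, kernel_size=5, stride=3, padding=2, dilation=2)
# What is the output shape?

Input shape: (16, 4, 120, 255)
Output shape: (16, 394, 39, 84)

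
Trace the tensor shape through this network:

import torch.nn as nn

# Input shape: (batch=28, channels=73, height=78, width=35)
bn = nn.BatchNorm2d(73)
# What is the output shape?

Input shape: (28, 73, 78, 35)
Output shape: (28, 73, 78, 35)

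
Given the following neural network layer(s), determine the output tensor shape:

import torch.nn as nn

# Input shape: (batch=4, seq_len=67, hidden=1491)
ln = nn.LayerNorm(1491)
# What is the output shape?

Input shape: (4, 67, 1491)
Output shape: (4, 67, 1491)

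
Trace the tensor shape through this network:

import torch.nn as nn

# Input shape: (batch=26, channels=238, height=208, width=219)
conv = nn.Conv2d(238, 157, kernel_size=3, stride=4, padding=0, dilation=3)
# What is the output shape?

Input shape: (26, 238, 208, 219)
Output shape: (26, 157, 51, 54)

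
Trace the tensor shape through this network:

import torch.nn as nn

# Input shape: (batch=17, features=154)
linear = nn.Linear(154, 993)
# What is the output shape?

Input shape: (17, 154)
Output shape: (17, 993)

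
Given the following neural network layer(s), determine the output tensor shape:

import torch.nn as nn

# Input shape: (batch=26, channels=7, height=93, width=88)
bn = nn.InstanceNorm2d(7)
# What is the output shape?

Input shape: (26, 7, 93, 88)
Output shape: (26, 7, 93, 88)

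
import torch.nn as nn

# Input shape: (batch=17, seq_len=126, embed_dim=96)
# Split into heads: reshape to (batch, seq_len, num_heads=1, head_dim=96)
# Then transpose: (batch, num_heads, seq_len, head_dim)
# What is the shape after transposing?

Input shape: (17, 126, 96)
  -> after reshape: (17, 126, 1, 96)
Output shape: (17, 1, 126, 96)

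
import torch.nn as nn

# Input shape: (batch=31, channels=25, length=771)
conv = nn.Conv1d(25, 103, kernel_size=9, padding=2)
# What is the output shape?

Input shape: (31, 25, 771)
Output shape: (31, 103, 767)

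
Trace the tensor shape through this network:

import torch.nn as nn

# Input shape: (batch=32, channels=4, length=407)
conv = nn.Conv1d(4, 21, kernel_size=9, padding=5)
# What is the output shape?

Input shape: (32, 4, 407)
Output shape: (32, 21, 409)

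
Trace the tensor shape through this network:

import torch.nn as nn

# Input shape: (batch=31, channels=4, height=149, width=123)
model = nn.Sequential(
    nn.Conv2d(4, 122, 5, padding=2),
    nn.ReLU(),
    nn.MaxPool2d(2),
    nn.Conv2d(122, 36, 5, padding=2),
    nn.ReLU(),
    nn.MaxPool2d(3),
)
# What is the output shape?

Input shape: (31, 4, 149, 123)
  -> after first Conv2d: (31, 122, 149, 123)
  -> after first MaxPool2d: (31, 122, 74, 61)
  -> after second Conv2d: (31, 36, 74, 61)
Output shape: (31, 36, 24, 20)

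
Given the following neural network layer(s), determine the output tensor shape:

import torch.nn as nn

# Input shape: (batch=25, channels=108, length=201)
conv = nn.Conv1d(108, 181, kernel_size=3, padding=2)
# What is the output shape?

Input shape: (25, 108, 201)
Output shape: (25, 181, 203)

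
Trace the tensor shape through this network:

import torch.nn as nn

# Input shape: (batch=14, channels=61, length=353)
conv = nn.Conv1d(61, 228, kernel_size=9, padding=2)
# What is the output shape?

Input shape: (14, 61, 353)
Output shape: (14, 228, 349)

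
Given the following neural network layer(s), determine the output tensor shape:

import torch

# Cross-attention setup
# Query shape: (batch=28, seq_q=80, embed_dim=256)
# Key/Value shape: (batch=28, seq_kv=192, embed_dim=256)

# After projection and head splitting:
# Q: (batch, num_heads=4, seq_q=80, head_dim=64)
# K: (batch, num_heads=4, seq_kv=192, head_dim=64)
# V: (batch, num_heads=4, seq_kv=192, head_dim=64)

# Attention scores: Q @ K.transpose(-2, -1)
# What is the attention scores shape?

Input shape: (28, 80, 256)
Output shape: (28, 4, 80, 192)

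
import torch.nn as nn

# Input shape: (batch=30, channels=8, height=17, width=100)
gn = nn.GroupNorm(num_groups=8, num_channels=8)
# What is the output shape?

Input shape: (30, 8, 17, 100)
Output shape: (30, 8, 17, 100)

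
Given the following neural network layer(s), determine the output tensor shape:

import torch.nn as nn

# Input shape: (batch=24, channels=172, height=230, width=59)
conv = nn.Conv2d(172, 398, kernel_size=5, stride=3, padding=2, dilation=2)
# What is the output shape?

Input shape: (24, 172, 230, 59)
Output shape: (24, 398, 76, 19)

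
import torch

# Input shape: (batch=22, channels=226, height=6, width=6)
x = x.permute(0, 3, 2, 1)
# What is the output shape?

Input shape: (22, 226, 6, 6)
Output shape: (22, 6, 6, 226)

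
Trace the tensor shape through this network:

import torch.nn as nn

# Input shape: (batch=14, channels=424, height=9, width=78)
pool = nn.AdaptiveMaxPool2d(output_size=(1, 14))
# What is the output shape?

Input shape: (14, 424, 9, 78)
Output shape: (14, 424, 1, 14)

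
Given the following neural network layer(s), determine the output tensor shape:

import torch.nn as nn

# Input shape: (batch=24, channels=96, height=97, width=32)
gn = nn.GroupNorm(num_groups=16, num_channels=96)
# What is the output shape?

Input shape: (24, 96, 97, 32)
Output shape: (24, 96, 97, 32)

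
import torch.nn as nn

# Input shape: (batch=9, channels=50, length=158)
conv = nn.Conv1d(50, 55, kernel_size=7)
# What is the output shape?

Input shape: (9, 50, 158)
Output shape: (9, 55, 152)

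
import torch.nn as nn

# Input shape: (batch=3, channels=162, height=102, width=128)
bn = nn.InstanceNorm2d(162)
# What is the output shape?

Input shape: (3, 162, 102, 128)
Output shape: (3, 162, 102, 128)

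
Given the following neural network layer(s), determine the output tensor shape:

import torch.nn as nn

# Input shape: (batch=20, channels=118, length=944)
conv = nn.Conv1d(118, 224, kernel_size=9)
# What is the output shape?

Input shape: (20, 118, 944)
Output shape: (20, 224, 936)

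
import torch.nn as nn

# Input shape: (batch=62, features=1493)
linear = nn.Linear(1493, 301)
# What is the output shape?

Input shape: (62, 1493)
Output shape: (62, 301)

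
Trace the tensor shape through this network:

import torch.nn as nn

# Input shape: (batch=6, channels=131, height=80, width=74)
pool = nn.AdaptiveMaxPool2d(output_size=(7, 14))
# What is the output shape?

Input shape: (6, 131, 80, 74)
Output shape: (6, 131, 7, 14)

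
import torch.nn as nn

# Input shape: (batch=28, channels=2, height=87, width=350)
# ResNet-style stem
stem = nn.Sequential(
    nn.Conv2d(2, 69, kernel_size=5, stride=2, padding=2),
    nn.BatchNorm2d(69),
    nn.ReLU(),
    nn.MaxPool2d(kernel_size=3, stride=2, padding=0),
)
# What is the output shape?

Input shape: (28, 2, 87, 350)
  -> after Conv2d 5x5 stride=2: (28, 69, 44, 175)
Output shape: (28, 69, 21, 87)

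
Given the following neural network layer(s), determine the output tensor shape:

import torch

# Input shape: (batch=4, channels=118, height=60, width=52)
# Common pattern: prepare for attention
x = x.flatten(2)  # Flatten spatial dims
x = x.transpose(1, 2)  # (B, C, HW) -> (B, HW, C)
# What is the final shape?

Input shape: (4, 118, 60, 52)
  -> after flatten(2): (4, 118, 3120)
Output shape: (4, 3120, 118)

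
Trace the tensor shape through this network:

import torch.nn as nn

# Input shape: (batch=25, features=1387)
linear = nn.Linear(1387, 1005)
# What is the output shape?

Input shape: (25, 1387)
Output shape: (25, 1005)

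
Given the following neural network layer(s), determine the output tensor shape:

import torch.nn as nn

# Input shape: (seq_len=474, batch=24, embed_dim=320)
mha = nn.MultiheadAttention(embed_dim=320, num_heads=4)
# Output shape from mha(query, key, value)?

Input shape: (474, 24, 320)
Output shape: (474, 24, 320)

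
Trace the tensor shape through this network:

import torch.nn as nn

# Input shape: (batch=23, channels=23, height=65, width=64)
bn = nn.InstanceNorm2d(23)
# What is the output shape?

Input shape: (23, 23, 65, 64)
Output shape: (23, 23, 65, 64)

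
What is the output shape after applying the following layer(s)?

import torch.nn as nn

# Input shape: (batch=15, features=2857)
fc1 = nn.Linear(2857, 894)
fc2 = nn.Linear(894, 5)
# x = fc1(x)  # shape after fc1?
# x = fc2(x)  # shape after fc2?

Input shape: (15, 2857)
  -> after fc1: (15, 894)
Output shape: (15, 5)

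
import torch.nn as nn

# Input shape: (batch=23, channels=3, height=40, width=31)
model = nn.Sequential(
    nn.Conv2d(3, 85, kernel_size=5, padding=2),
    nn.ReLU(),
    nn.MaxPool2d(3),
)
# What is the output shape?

Input shape: (23, 3, 40, 31)
  -> after Conv2d: (23, 85, 40, 31)
  -> after ReLU: (23, 85, 40, 31)
Output shape: (23, 85, 13, 10)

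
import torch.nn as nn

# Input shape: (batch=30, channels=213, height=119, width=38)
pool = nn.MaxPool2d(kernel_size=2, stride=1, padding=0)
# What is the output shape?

Input shape: (30, 213, 119, 38)
Output shape: (30, 213, 118, 37)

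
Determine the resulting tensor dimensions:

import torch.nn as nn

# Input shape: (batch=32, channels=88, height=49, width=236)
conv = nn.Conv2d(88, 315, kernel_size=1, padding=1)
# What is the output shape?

Input shape: (32, 88, 49, 236)
Output shape: (32, 315, 51, 238)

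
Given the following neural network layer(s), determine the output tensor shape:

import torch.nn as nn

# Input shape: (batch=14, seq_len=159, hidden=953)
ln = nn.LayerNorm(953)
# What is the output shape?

Input shape: (14, 159, 953)
Output shape: (14, 159, 953)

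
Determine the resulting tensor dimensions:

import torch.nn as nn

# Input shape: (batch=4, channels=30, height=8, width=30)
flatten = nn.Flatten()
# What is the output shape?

Input shape: (4, 30, 8, 30)
Output shape: (4, 7200)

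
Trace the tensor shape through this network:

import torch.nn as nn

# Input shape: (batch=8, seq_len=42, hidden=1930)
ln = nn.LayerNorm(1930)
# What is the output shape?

Input shape: (8, 42, 1930)
Output shape: (8, 42, 1930)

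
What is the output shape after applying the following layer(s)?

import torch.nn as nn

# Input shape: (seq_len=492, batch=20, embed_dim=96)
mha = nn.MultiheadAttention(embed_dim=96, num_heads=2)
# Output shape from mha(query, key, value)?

Input shape: (492, 20, 96)
Output shape: (492, 20, 96)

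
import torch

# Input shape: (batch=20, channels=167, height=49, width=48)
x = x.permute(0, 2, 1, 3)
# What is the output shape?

Input shape: (20, 167, 49, 48)
Output shape: (20, 49, 167, 48)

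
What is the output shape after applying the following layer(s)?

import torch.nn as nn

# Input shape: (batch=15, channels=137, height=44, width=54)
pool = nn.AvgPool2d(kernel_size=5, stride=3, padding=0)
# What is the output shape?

Input shape: (15, 137, 44, 54)
Output shape: (15, 137, 14, 17)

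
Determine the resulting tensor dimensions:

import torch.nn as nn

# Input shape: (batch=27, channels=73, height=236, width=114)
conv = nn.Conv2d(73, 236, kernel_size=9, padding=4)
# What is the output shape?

Input shape: (27, 73, 236, 114)
Output shape: (27, 236, 236, 114)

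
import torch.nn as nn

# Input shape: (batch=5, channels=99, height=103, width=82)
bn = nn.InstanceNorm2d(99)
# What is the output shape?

Input shape: (5, 99, 103, 82)
Output shape: (5, 99, 103, 82)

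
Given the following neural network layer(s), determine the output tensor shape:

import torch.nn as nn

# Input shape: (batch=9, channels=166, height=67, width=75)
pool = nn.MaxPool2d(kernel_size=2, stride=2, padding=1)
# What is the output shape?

Input shape: (9, 166, 67, 75)
Output shape: (9, 166, 34, 38)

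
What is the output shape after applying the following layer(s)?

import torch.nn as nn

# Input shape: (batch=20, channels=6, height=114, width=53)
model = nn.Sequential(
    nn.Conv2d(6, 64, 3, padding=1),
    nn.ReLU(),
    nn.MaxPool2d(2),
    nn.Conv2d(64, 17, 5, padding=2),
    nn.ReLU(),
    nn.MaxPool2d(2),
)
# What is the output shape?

Input shape: (20, 6, 114, 53)
  -> after first Conv2d: (20, 64, 114, 53)
  -> after first MaxPool2d: (20, 64, 57, 26)
  -> after second Conv2d: (20, 17, 57, 26)
Output shape: (20, 17, 28, 13)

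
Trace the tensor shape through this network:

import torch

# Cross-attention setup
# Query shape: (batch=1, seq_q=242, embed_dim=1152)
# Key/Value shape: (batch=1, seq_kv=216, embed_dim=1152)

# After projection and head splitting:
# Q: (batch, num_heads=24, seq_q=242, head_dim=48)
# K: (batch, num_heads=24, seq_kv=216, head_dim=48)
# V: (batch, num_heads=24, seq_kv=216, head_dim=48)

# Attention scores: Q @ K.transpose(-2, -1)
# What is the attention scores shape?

Input shape: (1, 242, 1152)
Output shape: (1, 24, 242, 216)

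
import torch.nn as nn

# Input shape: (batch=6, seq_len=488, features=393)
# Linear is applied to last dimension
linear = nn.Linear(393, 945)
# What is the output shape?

Input shape: (6, 488, 393)
Output shape: (6, 488, 945)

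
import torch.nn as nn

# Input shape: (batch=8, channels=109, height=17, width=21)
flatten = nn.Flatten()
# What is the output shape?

Input shape: (8, 109, 17, 21)
Output shape: (8, 38913)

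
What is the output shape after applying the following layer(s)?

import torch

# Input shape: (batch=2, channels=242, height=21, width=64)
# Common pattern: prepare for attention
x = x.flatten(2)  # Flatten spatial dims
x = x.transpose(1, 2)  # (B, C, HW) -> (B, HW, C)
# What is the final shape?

Input shape: (2, 242, 21, 64)
  -> after flatten(2): (2, 242, 1344)
Output shape: (2, 1344, 242)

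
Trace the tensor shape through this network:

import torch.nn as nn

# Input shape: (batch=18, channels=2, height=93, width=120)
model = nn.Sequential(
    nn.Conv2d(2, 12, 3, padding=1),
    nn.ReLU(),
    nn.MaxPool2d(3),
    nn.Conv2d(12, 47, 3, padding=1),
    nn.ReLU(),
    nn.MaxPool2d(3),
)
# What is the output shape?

Input shape: (18, 2, 93, 120)
  -> after first Conv2d: (18, 12, 93, 120)
  -> after first MaxPool2d: (18, 12, 31, 40)
  -> after second Conv2d: (18, 47, 31, 40)
Output shape: (18, 47, 10, 13)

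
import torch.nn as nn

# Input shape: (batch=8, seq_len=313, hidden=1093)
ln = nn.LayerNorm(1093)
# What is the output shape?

Input shape: (8, 313, 1093)
Output shape: (8, 313, 1093)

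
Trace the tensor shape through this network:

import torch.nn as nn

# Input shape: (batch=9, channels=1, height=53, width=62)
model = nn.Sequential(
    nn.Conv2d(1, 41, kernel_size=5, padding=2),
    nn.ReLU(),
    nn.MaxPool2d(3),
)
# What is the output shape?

Input shape: (9, 1, 53, 62)
  -> after Conv2d: (9, 41, 53, 62)
  -> after ReLU: (9, 41, 53, 62)
Output shape: (9, 41, 17, 20)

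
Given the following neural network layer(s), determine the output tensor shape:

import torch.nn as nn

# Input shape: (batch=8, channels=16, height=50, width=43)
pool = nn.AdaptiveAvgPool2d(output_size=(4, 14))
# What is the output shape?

Input shape: (8, 16, 50, 43)
Output shape: (8, 16, 4, 14)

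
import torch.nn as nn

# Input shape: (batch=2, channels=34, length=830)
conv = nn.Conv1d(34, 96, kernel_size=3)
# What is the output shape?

Input shape: (2, 34, 830)
Output shape: (2, 96, 828)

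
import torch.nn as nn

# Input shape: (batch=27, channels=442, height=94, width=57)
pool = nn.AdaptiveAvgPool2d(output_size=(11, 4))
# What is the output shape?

Input shape: (27, 442, 94, 57)
Output shape: (27, 442, 11, 4)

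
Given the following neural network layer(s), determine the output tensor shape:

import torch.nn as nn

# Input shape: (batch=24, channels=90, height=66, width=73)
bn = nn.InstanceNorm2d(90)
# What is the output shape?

Input shape: (24, 90, 66, 73)
Output shape: (24, 90, 66, 73)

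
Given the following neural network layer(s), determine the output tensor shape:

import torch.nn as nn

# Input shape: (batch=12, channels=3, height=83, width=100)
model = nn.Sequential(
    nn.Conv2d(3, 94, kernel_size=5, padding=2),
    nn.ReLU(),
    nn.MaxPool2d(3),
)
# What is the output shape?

Input shape: (12, 3, 83, 100)
  -> after Conv2d: (12, 94, 83, 100)
  -> after ReLU: (12, 94, 83, 100)
Output shape: (12, 94, 27, 33)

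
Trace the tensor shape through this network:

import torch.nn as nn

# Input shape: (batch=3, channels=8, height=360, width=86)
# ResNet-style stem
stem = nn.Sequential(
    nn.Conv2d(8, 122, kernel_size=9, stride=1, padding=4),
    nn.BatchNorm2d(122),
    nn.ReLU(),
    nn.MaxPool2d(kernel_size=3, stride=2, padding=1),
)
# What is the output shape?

Input shape: (3, 8, 360, 86)
  -> after Conv2d 9x9 stride=1: (3, 122, 360, 86)
Output shape: (3, 122, 180, 43)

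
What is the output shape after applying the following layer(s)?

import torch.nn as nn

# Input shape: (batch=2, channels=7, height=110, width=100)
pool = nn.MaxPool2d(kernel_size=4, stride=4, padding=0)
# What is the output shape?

Input shape: (2, 7, 110, 100)
Output shape: (2, 7, 27, 25)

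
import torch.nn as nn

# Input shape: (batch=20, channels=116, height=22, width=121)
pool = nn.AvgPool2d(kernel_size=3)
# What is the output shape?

Input shape: (20, 116, 22, 121)
Output shape: (20, 116, 7, 40)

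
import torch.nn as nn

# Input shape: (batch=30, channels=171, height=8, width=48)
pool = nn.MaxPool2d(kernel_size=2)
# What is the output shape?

Input shape: (30, 171, 8, 48)
Output shape: (30, 171, 4, 24)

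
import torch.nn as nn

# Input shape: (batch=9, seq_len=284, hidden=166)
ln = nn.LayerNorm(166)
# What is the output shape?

Input shape: (9, 284, 166)
Output shape: (9, 284, 166)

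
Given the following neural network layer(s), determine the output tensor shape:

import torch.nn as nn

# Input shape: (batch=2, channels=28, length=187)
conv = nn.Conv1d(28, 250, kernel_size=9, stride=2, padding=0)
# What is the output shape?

Input shape: (2, 28, 187)
Output shape: (2, 250, 90)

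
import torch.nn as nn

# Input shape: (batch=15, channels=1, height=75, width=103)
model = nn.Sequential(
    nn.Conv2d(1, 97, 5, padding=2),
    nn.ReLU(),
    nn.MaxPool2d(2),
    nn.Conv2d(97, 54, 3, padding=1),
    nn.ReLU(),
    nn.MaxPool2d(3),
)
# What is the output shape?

Input shape: (15, 1, 75, 103)
  -> after first Conv2d: (15, 97, 75, 103)
  -> after first MaxPool2d: (15, 97, 37, 51)
  -> after second Conv2d: (15, 54, 37, 51)
Output shape: (15, 54, 12, 17)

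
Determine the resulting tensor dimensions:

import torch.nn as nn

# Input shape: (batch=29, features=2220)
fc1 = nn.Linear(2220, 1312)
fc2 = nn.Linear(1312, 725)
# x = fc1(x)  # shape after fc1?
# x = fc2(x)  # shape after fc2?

Input shape: (29, 2220)
  -> after fc1: (29, 1312)
Output shape: (29, 725)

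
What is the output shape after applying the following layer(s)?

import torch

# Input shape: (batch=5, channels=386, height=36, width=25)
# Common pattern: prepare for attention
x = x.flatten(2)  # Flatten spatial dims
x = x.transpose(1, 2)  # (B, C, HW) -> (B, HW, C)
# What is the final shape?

Input shape: (5, 386, 36, 25)
  -> after flatten(2): (5, 386, 900)
Output shape: (5, 900, 386)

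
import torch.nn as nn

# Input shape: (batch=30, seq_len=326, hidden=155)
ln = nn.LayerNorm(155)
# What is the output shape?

Input shape: (30, 326, 155)
Output shape: (30, 326, 155)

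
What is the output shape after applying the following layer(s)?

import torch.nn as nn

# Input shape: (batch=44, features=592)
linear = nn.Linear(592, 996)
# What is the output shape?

Input shape: (44, 592)
Output shape: (44, 996)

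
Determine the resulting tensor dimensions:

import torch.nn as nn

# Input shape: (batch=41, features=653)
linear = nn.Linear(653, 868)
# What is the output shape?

Input shape: (41, 653)
Output shape: (41, 868)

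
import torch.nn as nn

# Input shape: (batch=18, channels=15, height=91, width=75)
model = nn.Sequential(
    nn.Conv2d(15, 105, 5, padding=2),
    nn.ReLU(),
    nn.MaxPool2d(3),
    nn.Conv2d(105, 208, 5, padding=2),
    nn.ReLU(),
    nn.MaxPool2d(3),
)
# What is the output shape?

Input shape: (18, 15, 91, 75)
  -> after first Conv2d: (18, 105, 91, 75)
  -> after first MaxPool2d: (18, 105, 30, 25)
  -> after second Conv2d: (18, 208, 30, 25)
Output shape: (18, 208, 10, 8)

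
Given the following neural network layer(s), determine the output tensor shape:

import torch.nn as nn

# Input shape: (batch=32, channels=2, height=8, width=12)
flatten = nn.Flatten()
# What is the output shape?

Input shape: (32, 2, 8, 12)
Output shape: (32, 192)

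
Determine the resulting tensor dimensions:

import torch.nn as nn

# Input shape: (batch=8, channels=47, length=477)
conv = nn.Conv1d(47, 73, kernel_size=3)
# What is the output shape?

Input shape: (8, 47, 477)
Output shape: (8, 73, 475)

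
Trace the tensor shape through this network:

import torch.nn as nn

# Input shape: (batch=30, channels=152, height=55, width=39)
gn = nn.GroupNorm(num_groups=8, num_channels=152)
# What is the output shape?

Input shape: (30, 152, 55, 39)
Output shape: (30, 152, 55, 39)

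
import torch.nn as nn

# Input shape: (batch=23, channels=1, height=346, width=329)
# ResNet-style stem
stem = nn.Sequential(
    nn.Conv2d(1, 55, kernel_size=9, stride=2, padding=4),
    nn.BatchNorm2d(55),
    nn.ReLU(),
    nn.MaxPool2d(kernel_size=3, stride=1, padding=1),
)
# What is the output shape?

Input shape: (23, 1, 346, 329)
  -> after Conv2d 9x9 stride=2: (23, 55, 173, 165)
Output shape: (23, 55, 173, 165)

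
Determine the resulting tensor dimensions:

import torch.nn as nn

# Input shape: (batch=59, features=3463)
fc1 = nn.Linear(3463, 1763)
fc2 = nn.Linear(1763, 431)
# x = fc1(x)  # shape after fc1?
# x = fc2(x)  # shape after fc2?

Input shape: (59, 3463)
  -> after fc1: (59, 1763)
Output shape: (59, 431)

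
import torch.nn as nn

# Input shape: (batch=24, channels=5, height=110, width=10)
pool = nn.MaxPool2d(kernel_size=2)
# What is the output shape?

Input shape: (24, 5, 110, 10)
Output shape: (24, 5, 55, 5)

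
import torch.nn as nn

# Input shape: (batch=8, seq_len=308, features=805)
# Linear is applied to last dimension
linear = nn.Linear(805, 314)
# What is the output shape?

Input shape: (8, 308, 805)
Output shape: (8, 308, 314)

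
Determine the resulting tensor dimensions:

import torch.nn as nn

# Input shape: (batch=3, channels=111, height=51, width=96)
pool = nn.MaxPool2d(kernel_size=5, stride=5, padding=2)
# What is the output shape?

Input shape: (3, 111, 51, 96)
Output shape: (3, 111, 11, 20)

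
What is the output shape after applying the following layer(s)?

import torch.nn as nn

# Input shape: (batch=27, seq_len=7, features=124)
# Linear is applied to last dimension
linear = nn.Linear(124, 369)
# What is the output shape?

Input shape: (27, 7, 124)
Output shape: (27, 7, 369)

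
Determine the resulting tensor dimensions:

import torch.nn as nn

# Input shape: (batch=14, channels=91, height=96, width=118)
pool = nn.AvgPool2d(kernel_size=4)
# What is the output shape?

Input shape: (14, 91, 96, 118)
Output shape: (14, 91, 24, 29)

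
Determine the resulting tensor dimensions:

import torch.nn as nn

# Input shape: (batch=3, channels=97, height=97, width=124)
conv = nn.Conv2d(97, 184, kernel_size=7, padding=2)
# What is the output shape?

Input shape: (3, 97, 97, 124)
Output shape: (3, 184, 95, 122)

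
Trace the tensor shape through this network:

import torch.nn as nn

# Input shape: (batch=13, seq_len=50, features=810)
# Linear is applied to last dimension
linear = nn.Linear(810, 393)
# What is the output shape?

Input shape: (13, 50, 810)
Output shape: (13, 50, 393)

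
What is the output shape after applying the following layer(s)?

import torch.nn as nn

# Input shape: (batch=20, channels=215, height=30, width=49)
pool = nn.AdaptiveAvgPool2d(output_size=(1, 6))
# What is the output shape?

Input shape: (20, 215, 30, 49)
Output shape: (20, 215, 1, 6)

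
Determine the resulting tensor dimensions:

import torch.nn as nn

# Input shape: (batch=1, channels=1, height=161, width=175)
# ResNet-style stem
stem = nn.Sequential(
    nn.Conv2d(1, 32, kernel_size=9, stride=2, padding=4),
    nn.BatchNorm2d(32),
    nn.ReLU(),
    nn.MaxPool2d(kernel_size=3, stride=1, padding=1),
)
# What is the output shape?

Input shape: (1, 1, 161, 175)
  -> after Conv2d 9x9 stride=2: (1, 32, 81, 88)
Output shape: (1, 32, 81, 88)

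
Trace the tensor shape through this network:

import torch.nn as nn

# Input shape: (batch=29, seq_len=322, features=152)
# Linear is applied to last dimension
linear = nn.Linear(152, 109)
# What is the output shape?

Input shape: (29, 322, 152)
Output shape: (29, 322, 109)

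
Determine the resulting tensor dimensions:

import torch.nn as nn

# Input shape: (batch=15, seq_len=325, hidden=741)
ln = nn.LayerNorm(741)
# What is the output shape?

Input shape: (15, 325, 741)
Output shape: (15, 325, 741)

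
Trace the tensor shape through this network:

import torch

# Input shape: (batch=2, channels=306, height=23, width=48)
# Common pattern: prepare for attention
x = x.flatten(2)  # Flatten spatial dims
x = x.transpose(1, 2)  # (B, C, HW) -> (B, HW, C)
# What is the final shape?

Input shape: (2, 306, 23, 48)
  -> after flatten(2): (2, 306, 1104)
Output shape: (2, 1104, 306)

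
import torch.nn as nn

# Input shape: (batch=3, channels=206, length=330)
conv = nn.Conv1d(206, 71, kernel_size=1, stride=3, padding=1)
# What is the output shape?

Input shape: (3, 206, 330)
Output shape: (3, 71, 111)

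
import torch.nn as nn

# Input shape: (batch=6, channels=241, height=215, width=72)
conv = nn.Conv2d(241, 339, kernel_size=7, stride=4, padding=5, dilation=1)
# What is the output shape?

Input shape: (6, 241, 215, 72)
Output shape: (6, 339, 55, 19)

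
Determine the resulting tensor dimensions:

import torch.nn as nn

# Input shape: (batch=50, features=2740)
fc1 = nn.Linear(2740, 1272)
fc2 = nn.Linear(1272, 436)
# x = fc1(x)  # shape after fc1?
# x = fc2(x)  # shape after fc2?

Input shape: (50, 2740)
  -> after fc1: (50, 1272)
Output shape: (50, 436)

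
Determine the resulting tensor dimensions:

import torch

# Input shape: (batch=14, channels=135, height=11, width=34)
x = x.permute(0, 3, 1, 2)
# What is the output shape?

Input shape: (14, 135, 11, 34)
Output shape: (14, 34, 135, 11)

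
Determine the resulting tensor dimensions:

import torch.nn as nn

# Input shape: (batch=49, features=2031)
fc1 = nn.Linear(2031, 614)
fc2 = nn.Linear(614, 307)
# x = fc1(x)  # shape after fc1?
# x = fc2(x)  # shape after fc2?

Input shape: (49, 2031)
  -> after fc1: (49, 614)
Output shape: (49, 307)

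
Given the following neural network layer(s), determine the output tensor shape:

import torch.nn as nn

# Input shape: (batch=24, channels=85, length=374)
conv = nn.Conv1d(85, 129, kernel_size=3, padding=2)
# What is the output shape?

Input shape: (24, 85, 374)
Output shape: (24, 129, 376)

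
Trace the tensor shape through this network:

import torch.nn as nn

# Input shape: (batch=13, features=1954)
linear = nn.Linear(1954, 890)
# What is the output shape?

Input shape: (13, 1954)
Output shape: (13, 890)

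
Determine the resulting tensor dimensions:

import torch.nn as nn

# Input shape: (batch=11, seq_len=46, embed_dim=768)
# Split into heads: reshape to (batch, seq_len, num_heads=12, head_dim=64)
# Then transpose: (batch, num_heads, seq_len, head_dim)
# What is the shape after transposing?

Input shape: (11, 46, 768)
  -> after reshape: (11, 46, 12, 64)
Output shape: (11, 12, 46, 64)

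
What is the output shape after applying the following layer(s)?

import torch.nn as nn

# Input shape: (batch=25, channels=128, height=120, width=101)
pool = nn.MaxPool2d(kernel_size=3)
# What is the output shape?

Input shape: (25, 128, 120, 101)
Output shape: (25, 128, 40, 33)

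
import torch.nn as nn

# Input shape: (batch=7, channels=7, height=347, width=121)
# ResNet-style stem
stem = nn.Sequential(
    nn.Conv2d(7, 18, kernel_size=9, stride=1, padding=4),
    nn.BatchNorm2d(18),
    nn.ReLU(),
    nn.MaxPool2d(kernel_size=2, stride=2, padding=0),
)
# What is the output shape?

Input shape: (7, 7, 347, 121)
  -> after Conv2d 9x9 stride=1: (7, 18, 347, 121)
Output shape: (7, 18, 173, 60)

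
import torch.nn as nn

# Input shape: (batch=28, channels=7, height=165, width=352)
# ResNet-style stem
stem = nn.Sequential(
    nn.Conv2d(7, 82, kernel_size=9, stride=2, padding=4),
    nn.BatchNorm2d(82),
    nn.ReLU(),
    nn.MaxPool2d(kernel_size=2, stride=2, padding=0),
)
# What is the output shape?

Input shape: (28, 7, 165, 352)
  -> after Conv2d 9x9 stride=2: (28, 82, 83, 176)
Output shape: (28, 82, 41, 88)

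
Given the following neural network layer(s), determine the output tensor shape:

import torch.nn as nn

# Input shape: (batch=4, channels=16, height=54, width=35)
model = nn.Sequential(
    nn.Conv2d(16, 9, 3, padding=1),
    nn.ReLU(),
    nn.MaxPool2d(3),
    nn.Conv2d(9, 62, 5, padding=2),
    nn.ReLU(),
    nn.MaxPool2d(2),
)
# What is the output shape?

Input shape: (4, 16, 54, 35)
  -> after first Conv2d: (4, 9, 54, 35)
  -> after first MaxPool2d: (4, 9, 18, 11)
  -> after second Conv2d: (4, 62, 18, 11)
Output shape: (4, 62, 9, 5)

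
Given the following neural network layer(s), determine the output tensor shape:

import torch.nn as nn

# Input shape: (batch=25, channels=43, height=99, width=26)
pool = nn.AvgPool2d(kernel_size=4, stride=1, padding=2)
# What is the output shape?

Input shape: (25, 43, 99, 26)
Output shape: (25, 43, 100, 27)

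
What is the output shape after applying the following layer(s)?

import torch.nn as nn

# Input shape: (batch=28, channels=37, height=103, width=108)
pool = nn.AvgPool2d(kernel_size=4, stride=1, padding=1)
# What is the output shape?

Input shape: (28, 37, 103, 108)
Output shape: (28, 37, 102, 107)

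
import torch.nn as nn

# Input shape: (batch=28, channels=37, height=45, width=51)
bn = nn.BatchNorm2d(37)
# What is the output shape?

Input shape: (28, 37, 45, 51)
Output shape: (28, 37, 45, 51)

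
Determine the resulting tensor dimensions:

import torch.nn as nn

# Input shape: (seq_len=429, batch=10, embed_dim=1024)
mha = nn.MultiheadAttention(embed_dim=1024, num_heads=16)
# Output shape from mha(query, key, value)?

Input shape: (429, 10, 1024)
Output shape: (429, 10, 1024)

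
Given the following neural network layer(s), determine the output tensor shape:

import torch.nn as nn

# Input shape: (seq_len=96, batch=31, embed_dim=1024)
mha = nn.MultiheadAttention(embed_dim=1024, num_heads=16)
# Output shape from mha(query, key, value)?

Input shape: (96, 31, 1024)
Output shape: (96, 31, 1024)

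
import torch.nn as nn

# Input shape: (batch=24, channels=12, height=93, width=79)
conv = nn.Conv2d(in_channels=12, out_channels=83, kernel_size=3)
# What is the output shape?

Input shape: (24, 12, 93, 79)
Output shape: (24, 83, 91, 77)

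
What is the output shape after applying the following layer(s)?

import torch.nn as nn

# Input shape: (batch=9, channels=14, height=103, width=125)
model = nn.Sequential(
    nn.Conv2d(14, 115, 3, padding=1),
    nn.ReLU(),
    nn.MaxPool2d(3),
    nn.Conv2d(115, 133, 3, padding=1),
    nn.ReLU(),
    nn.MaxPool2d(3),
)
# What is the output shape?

Input shape: (9, 14, 103, 125)
  -> after first Conv2d: (9, 115, 103, 125)
  -> after first MaxPool2d: (9, 115, 34, 41)
  -> after second Conv2d: (9, 133, 34, 41)
Output shape: (9, 133, 11, 13)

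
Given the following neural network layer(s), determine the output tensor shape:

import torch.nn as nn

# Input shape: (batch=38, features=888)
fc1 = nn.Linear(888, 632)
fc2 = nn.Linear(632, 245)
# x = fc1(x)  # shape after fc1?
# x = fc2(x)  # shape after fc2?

Input shape: (38, 888)
  -> after fc1: (38, 632)
Output shape: (38, 245)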